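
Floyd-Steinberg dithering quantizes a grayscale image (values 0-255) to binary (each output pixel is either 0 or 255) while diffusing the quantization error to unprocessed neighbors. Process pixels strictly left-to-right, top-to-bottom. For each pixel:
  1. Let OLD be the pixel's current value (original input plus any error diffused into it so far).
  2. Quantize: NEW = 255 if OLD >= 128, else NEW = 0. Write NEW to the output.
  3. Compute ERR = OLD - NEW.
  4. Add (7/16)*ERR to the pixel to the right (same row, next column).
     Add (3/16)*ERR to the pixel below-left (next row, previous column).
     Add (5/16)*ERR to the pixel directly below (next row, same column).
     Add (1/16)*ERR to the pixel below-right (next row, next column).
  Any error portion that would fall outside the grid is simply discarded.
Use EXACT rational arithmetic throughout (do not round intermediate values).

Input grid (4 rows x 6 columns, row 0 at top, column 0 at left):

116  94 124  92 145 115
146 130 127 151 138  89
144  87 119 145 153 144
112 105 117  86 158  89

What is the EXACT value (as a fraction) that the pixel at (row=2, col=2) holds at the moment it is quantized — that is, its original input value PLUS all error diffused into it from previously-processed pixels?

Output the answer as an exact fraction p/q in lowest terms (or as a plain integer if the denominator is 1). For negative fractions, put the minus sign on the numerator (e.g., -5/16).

(0,0): OLD=116 → NEW=0, ERR=116
(0,1): OLD=579/4 → NEW=255, ERR=-441/4
(0,2): OLD=4849/64 → NEW=0, ERR=4849/64
(0,3): OLD=128151/1024 → NEW=0, ERR=128151/1024
(0,4): OLD=3272737/16384 → NEW=255, ERR=-905183/16384
(0,5): OLD=23810279/262144 → NEW=0, ERR=23810279/262144
(1,0): OLD=10341/64 → NEW=255, ERR=-5979/64
(1,1): OLD=38979/512 → NEW=0, ERR=38979/512
(1,2): OLD=3285951/16384 → NEW=255, ERR=-891969/16384
(1,3): OLD=10529459/65536 → NEW=255, ERR=-6182221/65536
(1,4): OLD=437534617/4194304 → NEW=0, ERR=437534617/4194304
(1,5): OLD=10708526687/67108864 → NEW=255, ERR=-6404233633/67108864
(2,0): OLD=1057425/8192 → NEW=255, ERR=-1031535/8192
(2,1): OLD=10395147/262144 → NEW=0, ERR=10395147/262144
(2,2): OLD=446301281/4194304 → NEW=0, ERR=446301281/4194304
Target (2,2): original=119, with diffused error = 446301281/4194304

Answer: 446301281/4194304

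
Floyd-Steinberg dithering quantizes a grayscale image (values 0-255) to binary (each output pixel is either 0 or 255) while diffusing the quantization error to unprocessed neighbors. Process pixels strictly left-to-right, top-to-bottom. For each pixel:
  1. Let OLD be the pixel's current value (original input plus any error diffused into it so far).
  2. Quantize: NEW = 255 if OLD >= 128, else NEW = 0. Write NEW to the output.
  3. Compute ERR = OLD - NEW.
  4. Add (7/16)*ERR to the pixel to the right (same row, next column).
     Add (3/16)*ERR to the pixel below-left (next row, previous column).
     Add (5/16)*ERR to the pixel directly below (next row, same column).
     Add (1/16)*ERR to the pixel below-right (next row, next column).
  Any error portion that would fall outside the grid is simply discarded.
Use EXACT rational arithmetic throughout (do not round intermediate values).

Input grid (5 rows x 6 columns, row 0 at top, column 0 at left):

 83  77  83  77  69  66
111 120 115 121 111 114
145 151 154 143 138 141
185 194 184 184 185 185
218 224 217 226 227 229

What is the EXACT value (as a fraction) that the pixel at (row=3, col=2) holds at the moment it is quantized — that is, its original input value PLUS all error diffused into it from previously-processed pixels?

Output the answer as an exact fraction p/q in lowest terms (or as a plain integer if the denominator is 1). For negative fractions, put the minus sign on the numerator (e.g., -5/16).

Answer: 158636246853/1073741824

Derivation:
(0,0): OLD=83 → NEW=0, ERR=83
(0,1): OLD=1813/16 → NEW=0, ERR=1813/16
(0,2): OLD=33939/256 → NEW=255, ERR=-31341/256
(0,3): OLD=96005/4096 → NEW=0, ERR=96005/4096
(0,4): OLD=5194019/65536 → NEW=0, ERR=5194019/65536
(0,5): OLD=105564149/1048576 → NEW=0, ERR=105564149/1048576
(1,0): OLD=40495/256 → NEW=255, ERR=-24785/256
(1,1): OLD=195145/2048 → NEW=0, ERR=195145/2048
(1,2): OLD=8513533/65536 → NEW=255, ERR=-8198147/65536
(1,3): OLD=21182457/262144 → NEW=0, ERR=21182457/262144
(1,4): OLD=3212171019/16777216 → NEW=255, ERR=-1066019061/16777216
(1,5): OLD=32914309341/268435456 → NEW=0, ERR=32914309341/268435456
(2,0): OLD=4345395/32768 → NEW=255, ERR=-4010445/32768
(2,1): OLD=102472545/1048576 → NEW=0, ERR=102472545/1048576
(2,2): OLD=2999251043/16777216 → NEW=255, ERR=-1278939037/16777216
(2,3): OLD=15457650187/134217728 → NEW=0, ERR=15457650187/134217728
(2,4): OLD=844264828577/4294967296 → NEW=255, ERR=-250951831903/4294967296
(2,5): OLD=10293027264119/68719476736 → NEW=255, ERR=-7230439303561/68719476736
(3,0): OLD=2769531395/16777216 → NEW=255, ERR=-1508658685/16777216
(3,1): OLD=21911753159/134217728 → NEW=255, ERR=-12313767481/134217728
(3,2): OLD=158636246853/1073741824 → NEW=255, ERR=-115167918267/1073741824
Target (3,2): original=184, with diffused error = 158636246853/1073741824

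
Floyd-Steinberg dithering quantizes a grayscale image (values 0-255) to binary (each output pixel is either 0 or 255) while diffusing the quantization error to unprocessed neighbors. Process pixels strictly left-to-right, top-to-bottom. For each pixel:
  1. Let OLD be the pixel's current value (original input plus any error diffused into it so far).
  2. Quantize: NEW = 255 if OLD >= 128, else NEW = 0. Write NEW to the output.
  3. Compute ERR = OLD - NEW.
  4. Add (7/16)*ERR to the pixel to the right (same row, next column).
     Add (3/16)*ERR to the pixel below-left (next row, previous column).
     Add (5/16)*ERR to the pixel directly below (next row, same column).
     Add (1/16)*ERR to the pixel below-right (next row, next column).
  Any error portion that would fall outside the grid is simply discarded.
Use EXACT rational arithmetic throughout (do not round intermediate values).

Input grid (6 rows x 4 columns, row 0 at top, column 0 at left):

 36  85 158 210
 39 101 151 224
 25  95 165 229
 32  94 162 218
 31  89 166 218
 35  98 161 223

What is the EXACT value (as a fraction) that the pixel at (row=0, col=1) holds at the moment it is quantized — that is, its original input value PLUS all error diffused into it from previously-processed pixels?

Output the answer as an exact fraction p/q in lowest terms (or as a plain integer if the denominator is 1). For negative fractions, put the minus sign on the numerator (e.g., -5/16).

(0,0): OLD=36 → NEW=0, ERR=36
(0,1): OLD=403/4 → NEW=0, ERR=403/4
Target (0,1): original=85, with diffused error = 403/4

Answer: 403/4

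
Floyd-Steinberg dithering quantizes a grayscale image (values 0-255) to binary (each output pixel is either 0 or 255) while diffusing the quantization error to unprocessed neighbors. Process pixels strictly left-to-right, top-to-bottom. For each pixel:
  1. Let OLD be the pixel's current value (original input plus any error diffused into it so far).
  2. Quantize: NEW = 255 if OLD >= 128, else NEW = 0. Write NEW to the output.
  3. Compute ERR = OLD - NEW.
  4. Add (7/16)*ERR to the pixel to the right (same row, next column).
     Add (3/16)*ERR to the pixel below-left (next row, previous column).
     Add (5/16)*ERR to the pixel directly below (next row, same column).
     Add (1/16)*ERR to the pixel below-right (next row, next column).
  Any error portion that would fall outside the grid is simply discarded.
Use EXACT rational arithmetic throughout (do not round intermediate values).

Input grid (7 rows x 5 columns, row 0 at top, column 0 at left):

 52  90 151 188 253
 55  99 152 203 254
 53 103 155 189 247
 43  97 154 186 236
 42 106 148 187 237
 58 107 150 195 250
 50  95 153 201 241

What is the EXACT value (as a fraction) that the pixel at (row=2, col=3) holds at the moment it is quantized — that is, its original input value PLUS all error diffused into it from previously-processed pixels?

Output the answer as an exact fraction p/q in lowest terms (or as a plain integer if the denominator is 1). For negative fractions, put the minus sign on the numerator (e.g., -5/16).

Answer: 10403141695/67108864

Derivation:
(0,0): OLD=52 → NEW=0, ERR=52
(0,1): OLD=451/4 → NEW=0, ERR=451/4
(0,2): OLD=12821/64 → NEW=255, ERR=-3499/64
(0,3): OLD=168019/1024 → NEW=255, ERR=-93101/1024
(0,4): OLD=3493445/16384 → NEW=255, ERR=-684475/16384
(1,0): OLD=5913/64 → NEW=0, ERR=5913/64
(1,1): OLD=85839/512 → NEW=255, ERR=-44721/512
(1,2): OLD=1420507/16384 → NEW=0, ERR=1420507/16384
(1,3): OLD=13190383/65536 → NEW=255, ERR=-3521297/65536
(1,4): OLD=222041261/1048576 → NEW=255, ERR=-45345619/1048576
(2,0): OLD=536533/8192 → NEW=0, ERR=536533/8192
(2,1): OLD=33132183/262144 → NEW=0, ERR=33132183/262144
(2,2): OLD=930530245/4194304 → NEW=255, ERR=-139017275/4194304
(2,3): OLD=10403141695/67108864 → NEW=255, ERR=-6709618625/67108864
Target (2,3): original=189, with diffused error = 10403141695/67108864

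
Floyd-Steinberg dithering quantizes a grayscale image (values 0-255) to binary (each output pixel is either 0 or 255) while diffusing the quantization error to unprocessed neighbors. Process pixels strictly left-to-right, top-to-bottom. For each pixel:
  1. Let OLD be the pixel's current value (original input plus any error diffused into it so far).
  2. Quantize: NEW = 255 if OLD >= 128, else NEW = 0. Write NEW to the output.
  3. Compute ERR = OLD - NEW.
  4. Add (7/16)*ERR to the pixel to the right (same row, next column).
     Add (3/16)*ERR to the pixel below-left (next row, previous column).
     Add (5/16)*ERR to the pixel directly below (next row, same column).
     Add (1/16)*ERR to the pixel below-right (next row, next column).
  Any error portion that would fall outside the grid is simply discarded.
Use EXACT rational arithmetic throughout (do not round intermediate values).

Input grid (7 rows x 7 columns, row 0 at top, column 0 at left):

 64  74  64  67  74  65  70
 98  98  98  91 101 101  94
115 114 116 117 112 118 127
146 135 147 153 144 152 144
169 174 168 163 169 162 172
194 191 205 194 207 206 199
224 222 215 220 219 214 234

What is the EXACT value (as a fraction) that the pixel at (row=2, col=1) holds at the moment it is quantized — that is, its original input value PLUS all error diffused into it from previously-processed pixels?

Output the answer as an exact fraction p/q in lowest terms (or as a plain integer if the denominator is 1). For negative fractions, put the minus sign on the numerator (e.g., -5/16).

(0,0): OLD=64 → NEW=0, ERR=64
(0,1): OLD=102 → NEW=0, ERR=102
(0,2): OLD=869/8 → NEW=0, ERR=869/8
(0,3): OLD=14659/128 → NEW=0, ERR=14659/128
(0,4): OLD=254165/2048 → NEW=0, ERR=254165/2048
(0,5): OLD=3909075/32768 → NEW=0, ERR=3909075/32768
(0,6): OLD=64063685/524288 → NEW=0, ERR=64063685/524288
(1,0): OLD=1097/8 → NEW=255, ERR=-943/8
(1,1): OLD=6571/64 → NEW=0, ERR=6571/64
(1,2): OLD=419251/2048 → NEW=255, ERR=-102989/2048
(1,3): OLD=1104661/8192 → NEW=255, ERR=-984299/8192
(1,4): OLD=61205845/524288 → NEW=0, ERR=61205845/524288
(1,5): OLD=922836809/4194304 → NEW=255, ERR=-146710711/4194304
(1,6): OLD=8344167239/67108864 → NEW=0, ERR=8344167239/67108864
(2,0): OLD=99753/1024 → NEW=0, ERR=99753/1024
(2,1): OLD=5633079/32768 → NEW=255, ERR=-2722761/32768
Target (2,1): original=114, with diffused error = 5633079/32768

Answer: 5633079/32768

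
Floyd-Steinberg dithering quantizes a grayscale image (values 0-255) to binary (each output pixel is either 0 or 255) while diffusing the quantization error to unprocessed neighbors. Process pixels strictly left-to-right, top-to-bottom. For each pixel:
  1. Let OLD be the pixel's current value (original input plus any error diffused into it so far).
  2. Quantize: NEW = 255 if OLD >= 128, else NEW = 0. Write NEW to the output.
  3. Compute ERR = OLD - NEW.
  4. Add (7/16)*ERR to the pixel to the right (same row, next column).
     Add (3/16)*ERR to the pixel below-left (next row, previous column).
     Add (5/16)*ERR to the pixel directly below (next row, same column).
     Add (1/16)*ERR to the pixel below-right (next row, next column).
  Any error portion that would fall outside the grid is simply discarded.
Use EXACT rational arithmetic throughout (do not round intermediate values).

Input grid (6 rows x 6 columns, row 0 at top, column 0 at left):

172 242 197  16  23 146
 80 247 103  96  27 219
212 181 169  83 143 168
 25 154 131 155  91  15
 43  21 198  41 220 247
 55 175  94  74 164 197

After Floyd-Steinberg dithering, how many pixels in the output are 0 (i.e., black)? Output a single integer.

(0,0): OLD=172 → NEW=255, ERR=-83
(0,1): OLD=3291/16 → NEW=255, ERR=-789/16
(0,2): OLD=44909/256 → NEW=255, ERR=-20371/256
(0,3): OLD=-77061/4096 → NEW=0, ERR=-77061/4096
(0,4): OLD=967901/65536 → NEW=0, ERR=967901/65536
(0,5): OLD=159867403/1048576 → NEW=255, ERR=-107519477/1048576
(1,0): OLD=11473/256 → NEW=0, ERR=11473/256
(1,1): OLD=473271/2048 → NEW=255, ERR=-48969/2048
(1,2): OLD=4001795/65536 → NEW=0, ERR=4001795/65536
(1,3): OLD=30049927/262144 → NEW=0, ERR=30049927/262144
(1,4): OLD=1029528821/16777216 → NEW=0, ERR=1029528821/16777216
(1,5): OLD=57640291107/268435456 → NEW=255, ERR=-10810750173/268435456
(2,0): OLD=7258829/32768 → NEW=255, ERR=-1097011/32768
(2,1): OLD=181541535/1048576 → NEW=255, ERR=-85845345/1048576
(2,2): OLD=2890102685/16777216 → NEW=255, ERR=-1388087395/16777216
(2,3): OLD=13146276853/134217728 → NEW=0, ERR=13146276853/134217728
(2,4): OLD=878929379679/4294967296 → NEW=255, ERR=-216287280801/4294967296
(2,5): OLD=9429560490377/68719476736 → NEW=255, ERR=-8093906077303/68719476736
(3,0): OLD=-13627395/16777216 → NEW=0, ERR=-13627395/16777216
(3,1): OLD=14825054521/134217728 → NEW=0, ERR=14825054521/134217728
(3,2): OLD=179011435067/1073741824 → NEW=255, ERR=-94792730053/1073741824
(3,3): OLD=9096514533553/68719476736 → NEW=255, ERR=-8426952034127/68719476736
(3,4): OLD=3106543470737/549755813888 → NEW=0, ERR=3106543470737/549755813888
(3,5): OLD=-197753815406369/8796093022208 → NEW=0, ERR=-197753815406369/8796093022208
(4,0): OLD=136271864627/2147483648 → NEW=0, ERR=136271864627/2147483648
(4,1): OLD=2290961232919/34359738368 → NEW=0, ERR=2290961232919/34359738368
(4,2): OLD=201752657755925/1099511627776 → NEW=255, ERR=-78622807326955/1099511627776
(4,3): OLD=-581664680947639/17592186044416 → NEW=0, ERR=-581664680947639/17592186044416
(4,4): OLD=55006066451854041/281474976710656 → NEW=255, ERR=-16770052609363239/281474976710656
(4,5): OLD=964948679486968143/4503599627370496 → NEW=255, ERR=-183469225492508337/4503599627370496
(5,0): OLD=48011202632757/549755813888 → NEW=0, ERR=48011202632757/549755813888
(5,1): OLD=3951245964606597/17592186044416 → NEW=255, ERR=-534761476719483/17592186044416
(5,2): OLD=7926735498010247/140737488355328 → NEW=0, ERR=7926735498010247/140737488355328
(5,3): OLD=327269898417958845/4503599627370496 → NEW=0, ERR=327269898417958845/4503599627370496
(5,4): OLD=1508427083449589213/9007199254740992 → NEW=255, ERR=-788408726509363747/9007199254740992
(5,5): OLD=20500497026953353537/144115188075855872 → NEW=255, ERR=-16248875932389893823/144115188075855872
Output grid:
  Row 0: ###..#  (2 black, running=2)
  Row 1: .#...#  (4 black, running=6)
  Row 2: ###.##  (1 black, running=7)
  Row 3: ..##..  (4 black, running=11)
  Row 4: ..#.##  (3 black, running=14)
  Row 5: .#..##  (3 black, running=17)

Answer: 17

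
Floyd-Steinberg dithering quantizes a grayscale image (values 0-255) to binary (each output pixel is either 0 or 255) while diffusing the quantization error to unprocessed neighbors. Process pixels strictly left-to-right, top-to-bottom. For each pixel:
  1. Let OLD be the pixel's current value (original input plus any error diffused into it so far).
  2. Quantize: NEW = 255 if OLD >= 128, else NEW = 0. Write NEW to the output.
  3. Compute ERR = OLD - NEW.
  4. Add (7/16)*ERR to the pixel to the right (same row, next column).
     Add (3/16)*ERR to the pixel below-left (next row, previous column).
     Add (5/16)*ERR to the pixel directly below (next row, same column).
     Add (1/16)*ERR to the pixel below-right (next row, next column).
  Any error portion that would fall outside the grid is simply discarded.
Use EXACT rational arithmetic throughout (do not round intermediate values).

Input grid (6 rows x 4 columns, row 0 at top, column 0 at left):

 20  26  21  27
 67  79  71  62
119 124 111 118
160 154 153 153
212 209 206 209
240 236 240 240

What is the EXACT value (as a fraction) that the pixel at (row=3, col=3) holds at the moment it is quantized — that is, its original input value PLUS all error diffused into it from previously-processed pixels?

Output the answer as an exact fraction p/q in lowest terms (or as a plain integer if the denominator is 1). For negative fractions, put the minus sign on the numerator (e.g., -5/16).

(0,0): OLD=20 → NEW=0, ERR=20
(0,1): OLD=139/4 → NEW=0, ERR=139/4
(0,2): OLD=2317/64 → NEW=0, ERR=2317/64
(0,3): OLD=43867/1024 → NEW=0, ERR=43867/1024
(1,0): OLD=5105/64 → NEW=0, ERR=5105/64
(1,1): OLD=67991/512 → NEW=255, ERR=-62569/512
(1,2): OLD=639843/16384 → NEW=0, ERR=639843/16384
(1,3): OLD=24834341/262144 → NEW=0, ERR=24834341/262144
(2,0): OLD=991341/8192 → NEW=0, ERR=991341/8192
(2,1): OLD=39599999/262144 → NEW=255, ERR=-27246721/262144
(2,2): OLD=46061979/524288 → NEW=0, ERR=46061979/524288
(2,3): OLD=1581107983/8388608 → NEW=255, ERR=-557987057/8388608
(3,0): OLD=747963037/4194304 → NEW=255, ERR=-321584483/4194304
(3,1): OLD=7516990083/67108864 → NEW=0, ERR=7516990083/67108864
(3,2): OLD=226014246269/1073741824 → NEW=255, ERR=-47789918851/1073741824
(3,3): OLD=2031213769707/17179869184 → NEW=0, ERR=2031213769707/17179869184
Target (3,3): original=153, with diffused error = 2031213769707/17179869184

Answer: 2031213769707/17179869184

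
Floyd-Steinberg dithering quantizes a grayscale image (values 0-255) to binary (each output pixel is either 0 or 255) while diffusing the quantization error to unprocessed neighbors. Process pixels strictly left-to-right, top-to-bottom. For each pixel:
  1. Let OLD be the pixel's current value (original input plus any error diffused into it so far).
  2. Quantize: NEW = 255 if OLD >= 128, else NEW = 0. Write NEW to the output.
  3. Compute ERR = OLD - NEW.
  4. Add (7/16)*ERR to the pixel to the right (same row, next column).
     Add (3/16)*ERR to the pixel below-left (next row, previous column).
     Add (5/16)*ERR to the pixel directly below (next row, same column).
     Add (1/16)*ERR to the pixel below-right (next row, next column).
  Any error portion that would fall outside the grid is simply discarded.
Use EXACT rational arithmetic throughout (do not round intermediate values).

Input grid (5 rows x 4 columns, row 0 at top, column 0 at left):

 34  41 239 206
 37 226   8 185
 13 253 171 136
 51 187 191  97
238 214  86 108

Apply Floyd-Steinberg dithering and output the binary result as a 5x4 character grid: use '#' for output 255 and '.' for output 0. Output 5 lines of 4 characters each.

Answer: ..##
.#.#
.##.
.##.
##.#

Derivation:
(0,0): OLD=34 → NEW=0, ERR=34
(0,1): OLD=447/8 → NEW=0, ERR=447/8
(0,2): OLD=33721/128 → NEW=255, ERR=1081/128
(0,3): OLD=429455/2048 → NEW=255, ERR=-92785/2048
(1,0): OLD=7437/128 → NEW=0, ERR=7437/128
(1,1): OLD=279131/1024 → NEW=255, ERR=18011/1024
(1,2): OLD=436855/32768 → NEW=0, ERR=436855/32768
(1,3): OLD=92905201/524288 → NEW=255, ERR=-40788239/524288
(2,0): OLD=564505/16384 → NEW=0, ERR=564505/16384
(2,1): OLD=146644131/524288 → NEW=255, ERR=12950691/524288
(2,2): OLD=180864015/1048576 → NEW=255, ERR=-86522865/1048576
(2,3): OLD=1282138291/16777216 → NEW=0, ERR=1282138291/16777216
(3,0): OLD=556991881/8388608 → NEW=0, ERR=556991881/8388608
(3,1): OLD=28246191383/134217728 → NEW=255, ERR=-5979329257/134217728
(3,2): OLD=347026134249/2147483648 → NEW=255, ERR=-200582195991/2147483648
(3,3): OLD=2572188928479/34359738368 → NEW=0, ERR=2572188928479/34359738368
(4,0): OLD=537722470933/2147483648 → NEW=255, ERR=-9885859307/2147483648
(4,1): OLD=3173139994303/17179869184 → NEW=255, ERR=-1207726647617/17179869184
(4,2): OLD=20510109744095/549755813888 → NEW=0, ERR=20510109744095/549755813888
(4,3): OLD=1247974886711753/8796093022208 → NEW=255, ERR=-995028833951287/8796093022208
Row 0: ..##
Row 1: .#.#
Row 2: .##.
Row 3: .##.
Row 4: ##.#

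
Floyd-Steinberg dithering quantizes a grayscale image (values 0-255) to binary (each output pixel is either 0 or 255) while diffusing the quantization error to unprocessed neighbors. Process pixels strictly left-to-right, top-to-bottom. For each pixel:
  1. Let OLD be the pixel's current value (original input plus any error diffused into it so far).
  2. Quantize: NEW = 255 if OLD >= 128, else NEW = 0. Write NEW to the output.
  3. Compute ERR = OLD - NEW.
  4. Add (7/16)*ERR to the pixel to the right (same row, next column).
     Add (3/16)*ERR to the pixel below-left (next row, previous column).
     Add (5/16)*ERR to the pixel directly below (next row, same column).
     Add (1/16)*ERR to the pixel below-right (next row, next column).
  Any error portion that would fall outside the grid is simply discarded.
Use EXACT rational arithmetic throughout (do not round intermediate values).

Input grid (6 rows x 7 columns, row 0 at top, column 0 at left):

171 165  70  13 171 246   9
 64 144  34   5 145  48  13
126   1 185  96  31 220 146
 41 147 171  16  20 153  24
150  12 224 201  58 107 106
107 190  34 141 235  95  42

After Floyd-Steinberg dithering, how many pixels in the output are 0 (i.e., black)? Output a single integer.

(0,0): OLD=171 → NEW=255, ERR=-84
(0,1): OLD=513/4 → NEW=255, ERR=-507/4
(0,2): OLD=931/64 → NEW=0, ERR=931/64
(0,3): OLD=19829/1024 → NEW=0, ERR=19829/1024
(0,4): OLD=2940467/16384 → NEW=255, ERR=-1237453/16384
(0,5): OLD=55825253/262144 → NEW=255, ERR=-11021467/262144
(0,6): OLD=-39401533/4194304 → NEW=0, ERR=-39401533/4194304
(1,0): OLD=895/64 → NEW=0, ERR=895/64
(1,1): OLD=55289/512 → NEW=0, ERR=55289/512
(1,2): OLD=1335277/16384 → NEW=0, ERR=1335277/16384
(1,3): OLD=2192489/65536 → NEW=0, ERR=2192489/65536
(1,4): OLD=542579355/4194304 → NEW=255, ERR=-526968165/4194304
(1,5): OLD=-892130805/33554432 → NEW=0, ERR=-892130805/33554432
(1,6): OLD=-2252402875/536870912 → NEW=0, ERR=-2252402875/536870912
(2,0): OLD=1233859/8192 → NEW=255, ERR=-855101/8192
(2,1): OLD=1371921/262144 → NEW=0, ERR=1371921/262144
(2,2): OLD=946989683/4194304 → NEW=255, ERR=-122557837/4194304
(2,3): OLD=2523534491/33554432 → NEW=0, ERR=2523534491/33554432
(2,4): OLD=5837587531/268435456 → NEW=0, ERR=5837587531/268435456
(2,5): OLD=1825932237529/8589934592 → NEW=255, ERR=-364501083431/8589934592
(2,6): OLD=17106001906815/137438953472 → NEW=0, ERR=17106001906815/137438953472
(3,0): OLD=39266067/4194304 → NEW=0, ERR=39266067/4194304
(3,1): OLD=4722066967/33554432 → NEW=255, ERR=-3834313193/33554432
(3,2): OLD=33904314741/268435456 → NEW=0, ERR=33904314741/268435456
(3,3): OLD=104165030147/1073741824 → NEW=0, ERR=104165030147/1073741824
(3,4): OLD=9068556342035/137438953472 → NEW=0, ERR=9068556342035/137438953472
(3,5): OLD=212538608177769/1099511627776 → NEW=255, ERR=-67836856905111/1099511627776
(3,6): OLD=584938404323639/17592186044416 → NEW=0, ERR=584938404323639/17592186044416
(4,0): OLD=70598339901/536870912 → NEW=255, ERR=-66303742659/536870912
(4,1): OLD=-459340093927/8589934592 → NEW=0, ERR=-459340093927/8589934592
(4,2): OLD=34514011824919/137438953472 → NEW=255, ERR=-532921310441/137438953472
(4,3): OLD=274751761330221/1099511627776 → NEW=255, ERR=-5623703752659/1099511627776
(4,4): OLD=623438769072055/8796093022208 → NEW=0, ERR=623438769072055/8796093022208
(4,5): OLD=36334607147391479/281474976710656 → NEW=255, ERR=-35441511913825801/281474976710656
(4,6): OLD=258719814082674673/4503599627370496 → NEW=0, ERR=258719814082674673/4503599627370496
(5,0): OLD=8023648327003/137438953472 → NEW=0, ERR=8023648327003/137438953472
(5,1): OLD=209330113638857/1099511627776 → NEW=255, ERR=-71045351444023/1099511627776
(5,2): OLD=1916684851855/8796093022208 → NEW=0, ERR=1916684851855/8796093022208
(5,3): OLD=10734331922652907/70368744177664 → NEW=255, ERR=-7209697842651413/70368744177664
(5,4): OLD=848460371987197689/4503599627370496 → NEW=255, ERR=-299957532992278791/4503599627370496
(5,5): OLD=1502903920782027241/36028797018963968 → NEW=0, ERR=1502903920782027241/36028797018963968
(5,6): OLD=40543958080555261575/576460752303423488 → NEW=0, ERR=40543958080555261575/576460752303423488
Output grid:
  Row 0: ##..##.  (3 black, running=3)
  Row 1: ....#..  (6 black, running=9)
  Row 2: #.#..#.  (4 black, running=13)
  Row 3: .#...#.  (5 black, running=18)
  Row 4: #.##.#.  (3 black, running=21)
  Row 5: .#.##..  (4 black, running=25)

Answer: 25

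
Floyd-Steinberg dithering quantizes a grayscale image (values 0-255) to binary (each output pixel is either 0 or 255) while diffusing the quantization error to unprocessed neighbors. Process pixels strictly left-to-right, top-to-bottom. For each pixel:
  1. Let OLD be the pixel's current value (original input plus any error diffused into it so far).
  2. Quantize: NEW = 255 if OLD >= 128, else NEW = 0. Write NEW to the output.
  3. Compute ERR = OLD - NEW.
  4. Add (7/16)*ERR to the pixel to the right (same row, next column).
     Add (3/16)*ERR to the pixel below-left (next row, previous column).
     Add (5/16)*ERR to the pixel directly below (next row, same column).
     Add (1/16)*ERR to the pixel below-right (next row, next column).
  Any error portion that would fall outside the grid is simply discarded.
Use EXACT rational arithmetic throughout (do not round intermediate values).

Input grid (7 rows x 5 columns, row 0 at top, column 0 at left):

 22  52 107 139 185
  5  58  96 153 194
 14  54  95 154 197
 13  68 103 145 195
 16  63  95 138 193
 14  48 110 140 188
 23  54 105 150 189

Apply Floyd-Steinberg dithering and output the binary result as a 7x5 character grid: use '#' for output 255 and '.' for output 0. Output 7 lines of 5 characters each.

Answer: ..#.#
...##
..#.#
..#.#
..#.#
..#.#
..#.#

Derivation:
(0,0): OLD=22 → NEW=0, ERR=22
(0,1): OLD=493/8 → NEW=0, ERR=493/8
(0,2): OLD=17147/128 → NEW=255, ERR=-15493/128
(0,3): OLD=176221/2048 → NEW=0, ERR=176221/2048
(0,4): OLD=7295627/32768 → NEW=255, ERR=-1060213/32768
(1,0): OLD=2999/128 → NEW=0, ERR=2999/128
(1,1): OLD=67777/1024 → NEW=0, ERR=67777/1024
(1,2): OLD=3510037/32768 → NEW=0, ERR=3510037/32768
(1,3): OLD=27934289/131072 → NEW=255, ERR=-5489071/131072
(1,4): OLD=358497875/2097152 → NEW=255, ERR=-176275885/2097152
(2,0): OLD=552667/16384 → NEW=0, ERR=552667/16384
(2,1): OLD=58191065/524288 → NEW=0, ERR=58191065/524288
(2,2): OLD=1453891147/8388608 → NEW=255, ERR=-685203893/8388608
(2,3): OLD=12899858993/134217728 → NEW=0, ERR=12899858993/134217728
(2,4): OLD=451324199703/2147483648 → NEW=255, ERR=-96284130537/2147483648
(3,0): OLD=372051819/8388608 → NEW=0, ERR=372051819/8388608
(3,1): OLD=7306903631/67108864 → NEW=0, ERR=7306903631/67108864
(3,2): OLD=322267644757/2147483648 → NEW=255, ERR=-225340685483/2147483648
(3,3): OLD=496562674525/4294967296 → NEW=0, ERR=496562674525/4294967296
(3,4): OLD=16326190867601/68719476736 → NEW=255, ERR=-1197275700079/68719476736
(4,0): OLD=53982652837/1073741824 → NEW=0, ERR=53982652837/1073741824
(4,1): OLD=3508748447077/34359738368 → NEW=0, ERR=3508748447077/34359738368
(4,2): OLD=74419425457931/549755813888 → NEW=255, ERR=-65768307083509/549755813888
(4,3): OLD=984860966890597/8796093022208 → NEW=0, ERR=984860966890597/8796093022208
(4,4): OLD=34307065930189123/140737488355328 → NEW=255, ERR=-1580993600419517/140737488355328
(5,0): OLD=26860051189583/549755813888 → NEW=0, ERR=26860051189583/549755813888
(5,1): OLD=360633448080621/4398046511104 → NEW=0, ERR=360633448080621/4398046511104
(5,2): OLD=19121349928657557/140737488355328 → NEW=255, ERR=-16766709601951083/140737488355328
(5,3): OLD=63773554159722011/562949953421312 → NEW=0, ERR=63773554159722011/562949953421312
(5,4): OLD=2171179568881968441/9007199254740992 → NEW=255, ERR=-125656241076984519/9007199254740992
(6,0): OLD=3774783507911455/70368744177664 → NEW=0, ERR=3774783507911455/70368744177664
(6,1): OLD=188721555041343121/2251799813685248 → NEW=0, ERR=188721555041343121/2251799813685248
(6,2): OLD=4712664779458473931/36028797018963968 → NEW=255, ERR=-4474678460377337909/36028797018963968
(6,3): OLD=69753748402959909881/576460752303423488 → NEW=0, ERR=69753748402959909881/576460752303423488
(6,4): OLD=2256587676101192290063/9223372036854775808 → NEW=255, ERR=-95372193296775540977/9223372036854775808
Row 0: ..#.#
Row 1: ...##
Row 2: ..#.#
Row 3: ..#.#
Row 4: ..#.#
Row 5: ..#.#
Row 6: ..#.#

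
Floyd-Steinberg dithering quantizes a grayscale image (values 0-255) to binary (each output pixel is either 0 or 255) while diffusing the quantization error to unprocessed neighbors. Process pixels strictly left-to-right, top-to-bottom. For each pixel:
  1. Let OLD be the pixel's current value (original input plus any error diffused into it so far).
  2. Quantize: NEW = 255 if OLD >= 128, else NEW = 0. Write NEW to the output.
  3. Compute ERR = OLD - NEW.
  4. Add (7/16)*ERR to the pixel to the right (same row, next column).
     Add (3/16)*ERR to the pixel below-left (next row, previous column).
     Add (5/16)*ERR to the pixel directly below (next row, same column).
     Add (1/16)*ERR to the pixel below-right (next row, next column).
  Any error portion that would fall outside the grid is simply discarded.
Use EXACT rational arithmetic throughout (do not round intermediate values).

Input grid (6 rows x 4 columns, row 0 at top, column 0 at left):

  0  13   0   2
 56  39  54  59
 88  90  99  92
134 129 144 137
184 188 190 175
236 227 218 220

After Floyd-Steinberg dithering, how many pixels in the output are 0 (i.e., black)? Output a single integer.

(0,0): OLD=0 → NEW=0, ERR=0
(0,1): OLD=13 → NEW=0, ERR=13
(0,2): OLD=91/16 → NEW=0, ERR=91/16
(0,3): OLD=1149/256 → NEW=0, ERR=1149/256
(1,0): OLD=935/16 → NEW=0, ERR=935/16
(1,1): OLD=8921/128 → NEW=0, ERR=8921/128
(1,2): OLD=360133/4096 → NEW=0, ERR=360133/4096
(1,3): OLD=6502771/65536 → NEW=0, ERR=6502771/65536
(2,0): OLD=244387/2048 → NEW=0, ERR=244387/2048
(2,1): OLD=12066777/65536 → NEW=255, ERR=-4644903/65536
(2,2): OLD=15522651/131072 → NEW=0, ERR=15522651/131072
(2,3): OLD=378148507/2097152 → NEW=255, ERR=-156625253/2097152
(3,0): OLD=165676395/1048576 → NEW=255, ERR=-101710485/1048576
(3,1): OLD=1578364997/16777216 → NEW=0, ERR=1578364997/16777216
(3,2): OLD=54689656043/268435456 → NEW=255, ERR=-13761385237/268435456
(3,3): OLD=423631050221/4294967296 → NEW=0, ERR=423631050221/4294967296
(4,0): OLD=45990380095/268435456 → NEW=255, ERR=-22460661185/268435456
(4,1): OLD=354588191621/2147483648 → NEW=255, ERR=-193020138619/2147483648
(4,2): OLD=10928462410109/68719476736 → NEW=255, ERR=-6595004157571/68719476736
(4,3): OLD=176617075154811/1099511627776 → NEW=255, ERR=-103758389928069/1099511627776
(5,0): OLD=6631411391591/34359738368 → NEW=255, ERR=-2130321892249/34359738368
(5,1): OLD=163346469098553/1099511627776 → NEW=255, ERR=-117028995984327/1099511627776
(5,2): OLD=129886985776849/1099511627776 → NEW=0, ERR=129886985776849/1099511627776
(5,3): OLD=2077588907023991/8796093022208 → NEW=255, ERR=-165414813639049/8796093022208
Output grid:
  Row 0: ....  (4 black, running=4)
  Row 1: ....  (4 black, running=8)
  Row 2: .#.#  (2 black, running=10)
  Row 3: #.#.  (2 black, running=12)
  Row 4: ####  (0 black, running=12)
  Row 5: ##.#  (1 black, running=13)

Answer: 13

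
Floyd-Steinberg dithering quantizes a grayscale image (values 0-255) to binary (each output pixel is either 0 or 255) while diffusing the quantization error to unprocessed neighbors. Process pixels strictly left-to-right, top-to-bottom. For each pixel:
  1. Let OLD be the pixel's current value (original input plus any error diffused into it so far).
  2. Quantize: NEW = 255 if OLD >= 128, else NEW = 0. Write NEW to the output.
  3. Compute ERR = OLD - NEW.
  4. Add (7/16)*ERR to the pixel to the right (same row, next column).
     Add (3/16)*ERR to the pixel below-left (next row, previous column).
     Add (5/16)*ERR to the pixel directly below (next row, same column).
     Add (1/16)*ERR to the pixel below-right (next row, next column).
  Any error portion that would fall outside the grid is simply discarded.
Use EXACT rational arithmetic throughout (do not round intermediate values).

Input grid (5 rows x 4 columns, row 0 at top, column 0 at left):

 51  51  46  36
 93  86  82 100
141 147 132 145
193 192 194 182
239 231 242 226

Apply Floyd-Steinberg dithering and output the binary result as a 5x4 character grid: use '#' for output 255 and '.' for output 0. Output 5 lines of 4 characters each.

Answer: ....
.#.#
#.#.
####
####

Derivation:
(0,0): OLD=51 → NEW=0, ERR=51
(0,1): OLD=1173/16 → NEW=0, ERR=1173/16
(0,2): OLD=19987/256 → NEW=0, ERR=19987/256
(0,3): OLD=287365/4096 → NEW=0, ERR=287365/4096
(1,0): OLD=31407/256 → NEW=0, ERR=31407/256
(1,1): OLD=369481/2048 → NEW=255, ERR=-152759/2048
(1,2): OLD=5996669/65536 → NEW=0, ERR=5996669/65536
(1,3): OLD=174940155/1048576 → NEW=255, ERR=-92446725/1048576
(2,0): OLD=5418291/32768 → NEW=255, ERR=-2937549/32768
(2,1): OLD=114603745/1048576 → NEW=0, ERR=114603745/1048576
(2,2): OLD=392624933/2097152 → NEW=255, ERR=-142148827/2097152
(2,3): OLD=3137777009/33554432 → NEW=0, ERR=3137777009/33554432
(3,0): OLD=3111806083/16777216 → NEW=255, ERR=-1166383997/16777216
(3,1): OLD=47627622237/268435456 → NEW=255, ERR=-20823419043/268435456
(3,2): OLD=701129679779/4294967296 → NEW=255, ERR=-394086980701/4294967296
(3,3): OLD=11465392389109/68719476736 → NEW=255, ERR=-6058074178571/68719476736
(4,0): OLD=870716206855/4294967296 → NEW=255, ERR=-224500453625/4294967296
(4,1): OLD=5577983590933/34359738368 → NEW=255, ERR=-3183749692907/34359738368
(4,2): OLD=166477341954293/1099511627776 → NEW=255, ERR=-113898123128587/1099511627776
(4,3): OLD=2593014982792771/17592186044416 → NEW=255, ERR=-1892992458533309/17592186044416
Row 0: ....
Row 1: .#.#
Row 2: #.#.
Row 3: ####
Row 4: ####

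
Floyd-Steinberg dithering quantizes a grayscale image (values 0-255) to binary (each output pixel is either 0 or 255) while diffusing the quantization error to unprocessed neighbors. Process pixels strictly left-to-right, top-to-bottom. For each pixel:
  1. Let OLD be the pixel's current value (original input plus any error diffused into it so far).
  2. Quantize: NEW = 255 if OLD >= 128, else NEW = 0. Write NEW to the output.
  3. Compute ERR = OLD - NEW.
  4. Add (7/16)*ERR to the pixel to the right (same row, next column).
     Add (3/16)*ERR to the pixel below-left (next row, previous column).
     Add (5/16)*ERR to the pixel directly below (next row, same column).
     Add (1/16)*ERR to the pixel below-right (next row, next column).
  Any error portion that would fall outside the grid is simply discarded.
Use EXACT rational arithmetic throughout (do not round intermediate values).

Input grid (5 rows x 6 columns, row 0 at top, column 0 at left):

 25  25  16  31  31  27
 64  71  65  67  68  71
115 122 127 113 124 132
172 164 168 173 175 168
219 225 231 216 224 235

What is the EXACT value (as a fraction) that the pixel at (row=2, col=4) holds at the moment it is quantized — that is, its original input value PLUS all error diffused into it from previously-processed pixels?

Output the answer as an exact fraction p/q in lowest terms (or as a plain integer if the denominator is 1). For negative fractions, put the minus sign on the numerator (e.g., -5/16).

Answer: 783475824355/4294967296

Derivation:
(0,0): OLD=25 → NEW=0, ERR=25
(0,1): OLD=575/16 → NEW=0, ERR=575/16
(0,2): OLD=8121/256 → NEW=0, ERR=8121/256
(0,3): OLD=183823/4096 → NEW=0, ERR=183823/4096
(0,4): OLD=3318377/65536 → NEW=0, ERR=3318377/65536
(0,5): OLD=51540191/1048576 → NEW=0, ERR=51540191/1048576
(1,0): OLD=20109/256 → NEW=0, ERR=20109/256
(1,1): OLD=254171/2048 → NEW=0, ERR=254171/2048
(1,2): OLD=9166583/65536 → NEW=255, ERR=-7545097/65536
(1,3): OLD=11044715/262144 → NEW=0, ERR=11044715/262144
(1,4): OLD=1917252129/16777216 → NEW=0, ERR=1917252129/16777216
(1,5): OLD=37452402071/268435456 → NEW=255, ERR=-30998639209/268435456
(2,0): OLD=5335193/32768 → NEW=255, ERR=-3020647/32768
(2,1): OLD=108817187/1048576 → NEW=0, ERR=108817187/1048576
(2,2): OLD=2551491113/16777216 → NEW=255, ERR=-1726698967/16777216
(2,3): OLD=12800417057/134217728 → NEW=0, ERR=12800417057/134217728
(2,4): OLD=783475824355/4294967296 → NEW=255, ERR=-311740836125/4294967296
Target (2,4): original=124, with diffused error = 783475824355/4294967296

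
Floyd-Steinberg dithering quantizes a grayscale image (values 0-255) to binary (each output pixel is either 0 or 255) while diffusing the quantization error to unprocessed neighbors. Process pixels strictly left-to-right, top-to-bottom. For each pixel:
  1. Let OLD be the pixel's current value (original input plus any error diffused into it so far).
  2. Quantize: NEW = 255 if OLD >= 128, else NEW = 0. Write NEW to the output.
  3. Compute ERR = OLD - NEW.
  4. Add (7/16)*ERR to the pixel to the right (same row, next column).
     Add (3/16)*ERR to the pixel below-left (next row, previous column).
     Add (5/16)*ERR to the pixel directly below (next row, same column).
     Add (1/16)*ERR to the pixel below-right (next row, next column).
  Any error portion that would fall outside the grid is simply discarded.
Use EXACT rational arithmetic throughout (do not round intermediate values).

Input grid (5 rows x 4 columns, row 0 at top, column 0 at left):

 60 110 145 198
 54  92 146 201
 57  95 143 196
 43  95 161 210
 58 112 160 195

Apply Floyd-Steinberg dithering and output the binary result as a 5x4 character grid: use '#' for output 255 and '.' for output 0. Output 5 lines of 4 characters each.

Answer: .#.#
..##
.#.#
..##
.#.#

Derivation:
(0,0): OLD=60 → NEW=0, ERR=60
(0,1): OLD=545/4 → NEW=255, ERR=-475/4
(0,2): OLD=5955/64 → NEW=0, ERR=5955/64
(0,3): OLD=244437/1024 → NEW=255, ERR=-16683/1024
(1,0): OLD=3231/64 → NEW=0, ERR=3231/64
(1,1): OLD=50265/512 → NEW=0, ERR=50265/512
(1,2): OLD=3400525/16384 → NEW=255, ERR=-777395/16384
(1,3): OLD=47439019/262144 → NEW=255, ERR=-19407701/262144
(2,0): OLD=746979/8192 → NEW=0, ERR=746979/8192
(2,1): OLD=41898737/262144 → NEW=255, ERR=-24947983/262144
(2,2): OLD=41308821/524288 → NEW=0, ERR=41308821/524288
(2,3): OLD=1714375265/8388608 → NEW=255, ERR=-424719775/8388608
(3,0): OLD=225027763/4194304 → NEW=0, ERR=225027763/4194304
(3,1): OLD=7328562733/67108864 → NEW=0, ERR=7328562733/67108864
(3,2): OLD=234030059987/1073741824 → NEW=255, ERR=-39774105133/1073741824
(3,3): OLD=3142133602117/17179869184 → NEW=255, ERR=-1238733039803/17179869184
(4,0): OLD=102264935031/1073741824 → NEW=0, ERR=102264935031/1073741824
(4,1): OLD=1582284852197/8589934592 → NEW=255, ERR=-608148468763/8589934592
(4,2): OLD=30444371077957/274877906944 → NEW=0, ERR=30444371077957/274877906944
(4,3): OLD=961448853112691/4398046511104 → NEW=255, ERR=-160053007218829/4398046511104
Row 0: .#.#
Row 1: ..##
Row 2: .#.#
Row 3: ..##
Row 4: .#.#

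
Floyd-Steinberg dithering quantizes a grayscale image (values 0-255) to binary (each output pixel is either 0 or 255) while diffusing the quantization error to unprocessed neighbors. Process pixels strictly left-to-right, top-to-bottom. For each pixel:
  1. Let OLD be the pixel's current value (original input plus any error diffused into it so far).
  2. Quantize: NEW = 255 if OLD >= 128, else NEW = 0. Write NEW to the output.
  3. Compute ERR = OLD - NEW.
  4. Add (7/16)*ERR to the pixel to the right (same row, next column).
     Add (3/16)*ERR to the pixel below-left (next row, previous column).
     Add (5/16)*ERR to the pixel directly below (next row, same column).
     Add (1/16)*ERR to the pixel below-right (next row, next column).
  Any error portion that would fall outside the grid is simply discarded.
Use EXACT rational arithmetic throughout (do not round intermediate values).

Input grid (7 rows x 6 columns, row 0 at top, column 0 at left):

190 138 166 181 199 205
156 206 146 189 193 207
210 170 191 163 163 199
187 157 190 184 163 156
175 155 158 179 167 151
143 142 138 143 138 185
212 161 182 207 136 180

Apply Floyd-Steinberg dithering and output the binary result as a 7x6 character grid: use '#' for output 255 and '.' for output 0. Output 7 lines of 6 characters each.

(0,0): OLD=190 → NEW=255, ERR=-65
(0,1): OLD=1753/16 → NEW=0, ERR=1753/16
(0,2): OLD=54767/256 → NEW=255, ERR=-10513/256
(0,3): OLD=667785/4096 → NEW=255, ERR=-376695/4096
(0,4): OLD=10404799/65536 → NEW=255, ERR=-6306881/65536
(0,5): OLD=170809913/1048576 → NEW=255, ERR=-96576967/1048576
(1,0): OLD=39995/256 → NEW=255, ERR=-25285/256
(1,1): OLD=379421/2048 → NEW=255, ERR=-142819/2048
(1,2): OLD=6046433/65536 → NEW=0, ERR=6046433/65536
(1,3): OLD=47189581/262144 → NEW=255, ERR=-19657139/262144
(1,4): OLD=1796887495/16777216 → NEW=0, ERR=1796887495/16777216
(1,5): OLD=58803632961/268435456 → NEW=255, ERR=-9647408319/268435456
(2,0): OLD=5441423/32768 → NEW=255, ERR=-2914417/32768
(2,1): OLD=126271381/1048576 → NEW=0, ERR=126271381/1048576
(2,2): OLD=4263053567/16777216 → NEW=255, ERR=-15136513/16777216
(2,3): OLD=22148644295/134217728 → NEW=255, ERR=-12076876345/134217728
(2,4): OLD=625683264725/4294967296 → NEW=255, ERR=-469533395755/4294967296
(2,5): OLD=10076652633379/68719476736 → NEW=255, ERR=-7446813934301/68719476736
(3,0): OLD=3049846815/16777216 → NEW=255, ERR=-1228343265/16777216
(3,1): OLD=21055041587/134217728 → NEW=255, ERR=-13170479053/134217728
(3,2): OLD=147577593481/1073741824 → NEW=255, ERR=-126226571639/1073741824
(3,3): OLD=5765264363739/68719476736 → NEW=0, ERR=5765264363739/68719476736
(3,4): OLD=76745385860859/549755813888 → NEW=255, ERR=-63442346680581/549755813888
(3,5): OLD=570121252671701/8796093022208 → NEW=0, ERR=570121252671701/8796093022208
(4,0): OLD=287164470641/2147483648 → NEW=255, ERR=-260443859599/2147483648
(4,1): OLD=1534426737853/34359738368 → NEW=0, ERR=1534426737853/34359738368
(4,2): OLD=165364816410151/1099511627776 → NEW=255, ERR=-115010648672729/1099511627776
(4,3): OLD=2295237820898659/17592186044416 → NEW=255, ERR=-2190769620427421/17592186044416
(4,4): OLD=26416793491942035/281474976710656 → NEW=0, ERR=26416793491942035/281474976710656
(4,5): OLD=923698017103553829/4503599627370496 → NEW=255, ERR=-224719887875922651/4503599627370496
(5,0): OLD=62382852831623/549755813888 → NEW=0, ERR=62382852831623/549755813888
(5,1): OLD=3138579433873399/17592186044416 → NEW=255, ERR=-1347428007452681/17592186044416
(5,2): OLD=7212008234290957/140737488355328 → NEW=0, ERR=7212008234290957/140737488355328
(5,3): OLD=619528946775468127/4503599627370496 → NEW=255, ERR=-528888958204008353/4503599627370496
(5,4): OLD=890009007838021471/9007199254740992 → NEW=0, ERR=890009007838021471/9007199254740992
(5,5): OLD=31489511361882405227/144115188075855872 → NEW=255, ERR=-5259861597460842133/144115188075855872
(6,0): OLD=65611667493360709/281474976710656 → NEW=255, ERR=-6164451567856571/281474976710656
(6,1): OLD=649346208490976097/4503599627370496 → NEW=255, ERR=-499071696488500383/4503599627370496
(6,2): OLD=2210823278112505849/18014398509481984 → NEW=0, ERR=2210823278112505849/18014398509481984
(6,3): OLD=70824862747129076213/288230376151711744 → NEW=255, ERR=-2673883171557418507/288230376151711744
(6,4): OLD=685465494649484673365/4611686018427387904 → NEW=255, ERR=-490514440049499242155/4611686018427387904
(6,5): OLD=9462161409143714720307/73786976294838206464 → NEW=255, ERR=-9353517546040027928013/73786976294838206464
Row 0: #.####
Row 1: ##.#.#
Row 2: #.####
Row 3: ###.#.
Row 4: #.##.#
Row 5: .#.#.#
Row 6: ##.###

Answer: #.####
##.#.#
#.####
###.#.
#.##.#
.#.#.#
##.###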